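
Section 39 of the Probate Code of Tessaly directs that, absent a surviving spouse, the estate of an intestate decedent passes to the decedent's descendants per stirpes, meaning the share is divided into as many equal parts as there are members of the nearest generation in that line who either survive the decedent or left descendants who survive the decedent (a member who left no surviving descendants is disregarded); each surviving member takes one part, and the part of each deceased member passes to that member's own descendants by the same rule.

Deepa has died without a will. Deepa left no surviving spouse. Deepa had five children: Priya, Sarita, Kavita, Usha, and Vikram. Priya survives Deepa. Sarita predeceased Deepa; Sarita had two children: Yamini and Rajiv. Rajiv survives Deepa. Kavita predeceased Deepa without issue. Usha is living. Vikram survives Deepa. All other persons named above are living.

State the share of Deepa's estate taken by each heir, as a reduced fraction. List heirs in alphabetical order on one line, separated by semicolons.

There is no surviving spouse, so the entire estate passes to Deepa's descendants per stirpes.
Kavita left no surviving issue, so that branch lapses and is disregarded.
The estate is divided into 4 equal shares of 1/4 among Priya, Sarita, Usha, Vikram.
Priya is living and takes 1/4.
Sarita predeceased; the 1/4 allotted to Sarita's branch passes to Sarita's issue by representation.
The 1/4 is divided into 2 equal shares of 1/8 among Yamini, Rajiv.
Yamini is living and takes 1/8.
Rajiv is living and takes 1/8.
Usha is living and takes 1/4.
Vikram is living and takes 1/4.

Priya 1/4; Rajiv 1/8; Usha 1/4; Vikram 1/4; Yamini 1/8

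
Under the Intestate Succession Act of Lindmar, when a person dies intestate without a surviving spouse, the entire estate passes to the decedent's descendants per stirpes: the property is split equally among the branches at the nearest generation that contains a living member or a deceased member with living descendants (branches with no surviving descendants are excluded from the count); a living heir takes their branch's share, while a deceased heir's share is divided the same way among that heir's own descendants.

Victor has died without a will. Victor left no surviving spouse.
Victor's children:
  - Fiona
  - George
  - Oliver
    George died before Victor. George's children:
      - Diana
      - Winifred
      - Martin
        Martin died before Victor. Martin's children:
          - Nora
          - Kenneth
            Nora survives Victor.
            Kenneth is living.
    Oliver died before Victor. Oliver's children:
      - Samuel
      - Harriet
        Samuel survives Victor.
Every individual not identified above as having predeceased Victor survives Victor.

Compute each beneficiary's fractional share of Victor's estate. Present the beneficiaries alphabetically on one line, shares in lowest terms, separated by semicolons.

There is no surviving spouse, so the entire estate passes to Victor's descendants per stirpes.
The estate is divided into 3 equal shares of 1/3 among Fiona, George, Oliver.
Fiona is living and takes 1/3.
George predeceased; the 1/3 allotted to George's branch passes to George's issue by representation.
The 1/3 is divided into 3 equal shares of 1/9 among Diana, Winifred, Martin.
Diana is living and takes 1/9.
Winifred is living and takes 1/9.
Martin predeceased; the 1/9 allotted to Martin's branch passes to Martin's issue by representation.
The 1/9 is divided into 2 equal shares of 1/18 among Nora, Kenneth.
Nora is living and takes 1/18.
Kenneth is living and takes 1/18.
Oliver predeceased; the 1/3 allotted to Oliver's branch passes to Oliver's issue by representation.
The 1/3 is divided into 2 equal shares of 1/6 among Samuel, Harriet.
Samuel is living and takes 1/6.
Harriet is living and takes 1/6.

Diana 1/9; Fiona 1/3; Harriet 1/6; Kenneth 1/18; Nora 1/18; Samuel 1/6; Winifred 1/9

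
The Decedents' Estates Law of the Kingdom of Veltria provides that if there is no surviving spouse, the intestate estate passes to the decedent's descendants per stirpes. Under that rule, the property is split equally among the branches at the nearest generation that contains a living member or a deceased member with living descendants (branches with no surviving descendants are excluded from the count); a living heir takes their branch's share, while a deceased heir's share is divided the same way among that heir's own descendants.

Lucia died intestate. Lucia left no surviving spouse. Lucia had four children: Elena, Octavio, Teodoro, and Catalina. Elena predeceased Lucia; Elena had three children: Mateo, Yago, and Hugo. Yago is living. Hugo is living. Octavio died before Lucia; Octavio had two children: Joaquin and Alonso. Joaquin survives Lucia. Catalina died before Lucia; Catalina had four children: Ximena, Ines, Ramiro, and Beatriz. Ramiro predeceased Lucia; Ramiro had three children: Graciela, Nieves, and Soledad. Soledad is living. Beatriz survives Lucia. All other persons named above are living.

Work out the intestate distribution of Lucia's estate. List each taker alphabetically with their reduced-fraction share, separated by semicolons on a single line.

Alonso 1/8; Beatriz 1/16; Graciela 1/48; Hugo 1/12; Ines 1/16; Joaquin 1/8; Mateo 1/12; Nieves 1/48; Soledad 1/48; Teodoro 1/4; Ximena 1/16; Yago 1/12

There is no surviving spouse, so the entire estate passes to Lucia's descendants per stirpes.
The estate is divided into 4 equal shares of 1/4 among Elena, Octavio, Teodoro, Catalina.
Elena predeceased; the 1/4 allotted to Elena's branch passes to Elena's issue by representation.
The 1/4 is divided into 3 equal shares of 1/12 among Mateo, Yago, Hugo.
Mateo is living and takes 1/12.
Yago is living and takes 1/12.
Hugo is living and takes 1/12.
Octavio predeceased; the 1/4 allotted to Octavio's branch passes to Octavio's issue by representation.
The 1/4 is divided into 2 equal shares of 1/8 among Joaquin, Alonso.
Joaquin is living and takes 1/8.
Alonso is living and takes 1/8.
Teodoro is living and takes 1/4.
Catalina predeceased; the 1/4 allotted to Catalina's branch passes to Catalina's issue by representation.
The 1/4 is divided into 4 equal shares of 1/16 among Ximena, Ines, Ramiro, Beatriz.
Ximena is living and takes 1/16.
Ines is living and takes 1/16.
Ramiro predeceased; the 1/16 allotted to Ramiro's branch passes to Ramiro's issue by representation.
The 1/16 is divided into 3 equal shares of 1/48 among Graciela, Nieves, Soledad.
Graciela is living and takes 1/48.
Nieves is living and takes 1/48.
Soledad is living and takes 1/48.
Beatriz is living and takes 1/16.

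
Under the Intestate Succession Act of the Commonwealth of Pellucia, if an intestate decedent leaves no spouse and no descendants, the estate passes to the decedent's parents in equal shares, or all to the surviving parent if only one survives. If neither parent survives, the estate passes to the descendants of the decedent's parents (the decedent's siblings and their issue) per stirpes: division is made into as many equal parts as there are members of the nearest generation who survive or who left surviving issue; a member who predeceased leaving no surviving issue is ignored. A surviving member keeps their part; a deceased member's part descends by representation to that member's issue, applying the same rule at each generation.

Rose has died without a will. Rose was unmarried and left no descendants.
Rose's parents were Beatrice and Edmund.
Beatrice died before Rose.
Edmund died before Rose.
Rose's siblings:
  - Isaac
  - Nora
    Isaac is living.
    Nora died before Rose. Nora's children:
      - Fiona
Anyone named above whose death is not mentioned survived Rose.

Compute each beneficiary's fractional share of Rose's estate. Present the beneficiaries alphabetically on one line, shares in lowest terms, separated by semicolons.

Neither parent survives and there are no descendants, so the estate passes to Rose's siblings and their issue per stirpes.
The estate is divided into 2 equal shares of 1/2 among Isaac, Nora.
Isaac is living and takes 1/2.
Nora predeceased; the 1/2 allotted to Nora's branch passes to Nora's issue by representation.
Fiona is the sole taker at this level and receives the full 1/2.

Fiona 1/2; Isaac 1/2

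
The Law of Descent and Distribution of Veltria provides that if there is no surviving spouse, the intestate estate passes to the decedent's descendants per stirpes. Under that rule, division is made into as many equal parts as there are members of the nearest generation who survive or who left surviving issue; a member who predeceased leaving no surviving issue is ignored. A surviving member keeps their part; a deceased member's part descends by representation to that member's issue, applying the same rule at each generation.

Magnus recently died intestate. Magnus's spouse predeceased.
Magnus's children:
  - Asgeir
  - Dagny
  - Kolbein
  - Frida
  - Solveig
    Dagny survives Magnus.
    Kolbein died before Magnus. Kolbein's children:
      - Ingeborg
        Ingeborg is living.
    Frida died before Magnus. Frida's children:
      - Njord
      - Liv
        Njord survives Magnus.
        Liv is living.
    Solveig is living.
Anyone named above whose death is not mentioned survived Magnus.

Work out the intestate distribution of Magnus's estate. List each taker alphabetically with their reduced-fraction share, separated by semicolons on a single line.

There is no surviving spouse, so the entire estate passes to Magnus's descendants per stirpes.
The estate is divided into 5 equal shares of 1/5 among Asgeir, Dagny, Kolbein, Frida, Solveig.
Asgeir is living and takes 1/5.
Dagny is living and takes 1/5.
Kolbein predeceased; the 1/5 allotted to Kolbein's branch passes to Kolbein's issue by representation.
Ingeborg is the sole taker at this level and receives the full 1/5.
Frida predeceased; the 1/5 allotted to Frida's branch passes to Frida's issue by representation.
The 1/5 is divided into 2 equal shares of 1/10 among Njord, Liv.
Njord is living and takes 1/10.
Liv is living and takes 1/10.
Solveig is living and takes 1/5.

Asgeir 1/5; Dagny 1/5; Ingeborg 1/5; Liv 1/10; Njord 1/10; Solveig 1/5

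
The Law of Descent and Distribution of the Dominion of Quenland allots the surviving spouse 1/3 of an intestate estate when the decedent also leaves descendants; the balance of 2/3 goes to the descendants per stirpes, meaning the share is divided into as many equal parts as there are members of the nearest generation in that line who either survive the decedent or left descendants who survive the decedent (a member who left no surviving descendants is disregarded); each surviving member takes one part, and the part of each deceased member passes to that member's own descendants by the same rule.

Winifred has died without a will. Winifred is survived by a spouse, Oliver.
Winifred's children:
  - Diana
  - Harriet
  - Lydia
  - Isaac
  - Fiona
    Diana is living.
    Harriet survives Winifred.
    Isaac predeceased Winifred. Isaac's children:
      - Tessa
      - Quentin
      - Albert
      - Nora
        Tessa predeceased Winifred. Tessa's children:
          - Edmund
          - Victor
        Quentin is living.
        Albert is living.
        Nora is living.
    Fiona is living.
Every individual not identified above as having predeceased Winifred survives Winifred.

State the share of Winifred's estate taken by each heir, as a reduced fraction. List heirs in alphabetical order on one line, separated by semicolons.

Oliver, as surviving spouse, takes 1/3.
The remaining 2/3 passes to Winifred's descendants per stirpes.
The 2/3 is divided into 5 equal shares of 2/15 among Diana, Harriet, Lydia, Isaac, Fiona.
Diana is living and takes 2/15.
Harriet is living and takes 2/15.
Lydia is living and takes 2/15.
Isaac predeceased; the 2/15 allotted to Isaac's branch passes to Isaac's issue by representation.
The 2/15 is divided into 4 equal shares of 1/30 among Tessa, Quentin, Albert, Nora.
Tessa predeceased; the 1/30 allotted to Tessa's branch passes to Tessa's issue by representation.
The 1/30 is divided into 2 equal shares of 1/60 among Edmund, Victor.
Edmund is living and takes 1/60.
Victor is living and takes 1/60.
Quentin is living and takes 1/30.
Albert is living and takes 1/30.
Nora is living and takes 1/30.
Fiona is living and takes 2/15.

Albert 1/30; Diana 2/15; Edmund 1/60; Fiona 2/15; Harriet 2/15; Lydia 2/15; Nora 1/30; Oliver 1/3; Quentin 1/30; Victor 1/60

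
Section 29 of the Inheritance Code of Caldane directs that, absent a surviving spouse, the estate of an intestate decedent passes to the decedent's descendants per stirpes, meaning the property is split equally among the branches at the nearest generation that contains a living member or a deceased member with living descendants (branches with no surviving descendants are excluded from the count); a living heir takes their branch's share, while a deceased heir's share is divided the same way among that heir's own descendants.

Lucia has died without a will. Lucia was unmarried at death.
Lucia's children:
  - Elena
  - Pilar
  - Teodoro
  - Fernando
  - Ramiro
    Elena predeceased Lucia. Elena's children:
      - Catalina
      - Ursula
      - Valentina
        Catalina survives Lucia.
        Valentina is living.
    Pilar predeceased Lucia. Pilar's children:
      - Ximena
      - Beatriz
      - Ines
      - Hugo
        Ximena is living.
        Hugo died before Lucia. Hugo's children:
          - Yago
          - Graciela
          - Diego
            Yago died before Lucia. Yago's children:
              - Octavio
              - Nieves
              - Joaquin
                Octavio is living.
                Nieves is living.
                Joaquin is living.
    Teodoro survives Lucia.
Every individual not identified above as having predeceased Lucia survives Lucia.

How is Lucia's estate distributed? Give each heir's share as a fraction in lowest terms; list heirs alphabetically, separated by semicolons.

Beatriz 1/20; Catalina 1/15; Diego 1/60; Fernando 1/5; Graciela 1/60; Ines 1/20; Joaquin 1/180; Nieves 1/180; Octavio 1/180; Ramiro 1/5; Teodoro 1/5; Ursula 1/15; Valentina 1/15; Ximena 1/20

There is no surviving spouse, so the entire estate passes to Lucia's descendants per stirpes.
The estate is divided into 5 equal shares of 1/5 among Elena, Pilar, Teodoro, Fernando, Ramiro.
Elena predeceased; the 1/5 allotted to Elena's branch passes to Elena's issue by representation.
The 1/5 is divided into 3 equal shares of 1/15 among Catalina, Ursula, Valentina.
Catalina is living and takes 1/15.
Ursula is living and takes 1/15.
Valentina is living and takes 1/15.
Pilar predeceased; the 1/5 allotted to Pilar's branch passes to Pilar's issue by representation.
The 1/5 is divided into 4 equal shares of 1/20 among Ximena, Beatriz, Ines, Hugo.
Ximena is living and takes 1/20.
Beatriz is living and takes 1/20.
Ines is living and takes 1/20.
Hugo predeceased; the 1/20 allotted to Hugo's branch passes to Hugo's issue by representation.
The 1/20 is divided into 3 equal shares of 1/60 among Yago, Graciela, Diego.
Yago predeceased; the 1/60 allotted to Yago's branch passes to Yago's issue by representation.
The 1/60 is divided into 3 equal shares of 1/180 among Octavio, Nieves, Joaquin.
Octavio is living and takes 1/180.
Nieves is living and takes 1/180.
Joaquin is living and takes 1/180.
Graciela is living and takes 1/60.
Diego is living and takes 1/60.
Teodoro is living and takes 1/5.
Fernando is living and takes 1/5.
Ramiro is living and takes 1/5.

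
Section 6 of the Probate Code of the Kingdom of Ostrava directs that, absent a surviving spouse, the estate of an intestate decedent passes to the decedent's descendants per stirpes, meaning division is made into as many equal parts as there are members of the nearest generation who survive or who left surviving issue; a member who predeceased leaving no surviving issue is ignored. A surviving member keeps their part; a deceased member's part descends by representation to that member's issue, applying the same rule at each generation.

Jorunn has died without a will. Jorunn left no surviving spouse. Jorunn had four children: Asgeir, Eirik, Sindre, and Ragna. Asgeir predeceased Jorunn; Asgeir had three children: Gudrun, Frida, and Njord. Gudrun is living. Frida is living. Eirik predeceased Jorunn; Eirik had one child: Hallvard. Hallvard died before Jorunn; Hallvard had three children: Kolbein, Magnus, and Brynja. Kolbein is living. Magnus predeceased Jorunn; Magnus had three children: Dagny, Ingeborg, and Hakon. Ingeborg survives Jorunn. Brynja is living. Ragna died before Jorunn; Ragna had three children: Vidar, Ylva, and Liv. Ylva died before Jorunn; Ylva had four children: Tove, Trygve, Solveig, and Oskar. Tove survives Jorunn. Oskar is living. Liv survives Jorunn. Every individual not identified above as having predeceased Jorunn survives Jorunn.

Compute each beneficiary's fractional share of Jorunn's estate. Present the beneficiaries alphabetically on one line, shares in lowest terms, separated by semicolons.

Brynja 1/12; Dagny 1/36; Frida 1/12; Gudrun 1/12; Hakon 1/36; Ingeborg 1/36; Kolbein 1/12; Liv 1/12; Njord 1/12; Oskar 1/48; Sindre 1/4; Solveig 1/48; Tove 1/48; Trygve 1/48; Vidar 1/12

There is no surviving spouse, so the entire estate passes to Jorunn's descendants per stirpes.
The estate is divided into 4 equal shares of 1/4 among Asgeir, Eirik, Sindre, Ragna.
Asgeir predeceased; the 1/4 allotted to Asgeir's branch passes to Asgeir's issue by representation.
The 1/4 is divided into 3 equal shares of 1/12 among Gudrun, Frida, Njord.
Gudrun is living and takes 1/12.
Frida is living and takes 1/12.
Njord is living and takes 1/12.
Eirik predeceased; the 1/4 allotted to Eirik's branch passes to Eirik's issue by representation.
Hallvard's line is the sole branch at this level, so the full 1/4 passes to Hallvard's issue by representation.
The 1/4 is divided into 3 equal shares of 1/12 among Kolbein, Magnus, Brynja.
Kolbein is living and takes 1/12.
Magnus predeceased; the 1/12 allotted to Magnus's branch passes to Magnus's issue by representation.
The 1/12 is divided into 3 equal shares of 1/36 among Dagny, Ingeborg, Hakon.
Dagny is living and takes 1/36.
Ingeborg is living and takes 1/36.
Hakon is living and takes 1/36.
Brynja is living and takes 1/12.
Sindre is living and takes 1/4.
Ragna predeceased; the 1/4 allotted to Ragna's branch passes to Ragna's issue by representation.
The 1/4 is divided into 3 equal shares of 1/12 among Vidar, Ylva, Liv.
Vidar is living and takes 1/12.
Ylva predeceased; the 1/12 allotted to Ylva's branch passes to Ylva's issue by representation.
The 1/12 is divided into 4 equal shares of 1/48 among Tove, Trygve, Solveig, Oskar.
Tove is living and takes 1/48.
Trygve is living and takes 1/48.
Solveig is living and takes 1/48.
Oskar is living and takes 1/48.
Liv is living and takes 1/12.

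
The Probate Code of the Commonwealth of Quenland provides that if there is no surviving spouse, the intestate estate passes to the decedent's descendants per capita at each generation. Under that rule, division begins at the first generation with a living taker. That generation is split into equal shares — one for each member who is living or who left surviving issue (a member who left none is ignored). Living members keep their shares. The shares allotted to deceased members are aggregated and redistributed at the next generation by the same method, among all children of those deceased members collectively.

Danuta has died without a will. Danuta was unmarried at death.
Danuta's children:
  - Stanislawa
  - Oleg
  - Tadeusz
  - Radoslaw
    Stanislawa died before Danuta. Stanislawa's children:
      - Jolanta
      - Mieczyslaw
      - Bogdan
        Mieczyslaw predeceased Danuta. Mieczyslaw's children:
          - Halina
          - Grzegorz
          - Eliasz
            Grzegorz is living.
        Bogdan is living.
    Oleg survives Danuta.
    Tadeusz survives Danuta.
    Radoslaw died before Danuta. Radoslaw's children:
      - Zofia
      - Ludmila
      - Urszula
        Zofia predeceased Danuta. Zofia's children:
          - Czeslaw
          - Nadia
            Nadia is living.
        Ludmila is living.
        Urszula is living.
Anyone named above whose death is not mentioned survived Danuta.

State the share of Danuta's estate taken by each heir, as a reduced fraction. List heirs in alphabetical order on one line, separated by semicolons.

There is no surviving spouse, so the entire estate passes to Danuta's descendants per capita at each generation.
At generation 1 (Stanislawa, Oleg, Tadeusz, Radoslaw) there are 4 shares of (1)/4 = 1/4 each.
Living: Oleg and Tadeusz — each takes 1/4.
Deceased: Stanislawa and Radoslaw. Their combined 1/2 is pooled and carried to generation 2.
At generation 2 (Jolanta, Mieczyslaw, Bogdan, Zofia, Ludmila, Urszula) there are 6 shares of (1/2)/6 = 1/12 each.
Living: Jolanta, Bogdan, Ludmila, and Urszula — each takes 1/12.
Deceased: Mieczyslaw and Zofia. Their combined 1/6 is pooled and carried to generation 3.
At generation 3 (Halina, Grzegorz, Eliasz, Czeslaw, Nadia) there are 5 shares of (1/6)/5 = 1/30 each.
Living: Halina, Grzegorz, Eliasz, Czeslaw, and Nadia — each takes 1/30.

Bogdan 1/12; Czeslaw 1/30; Eliasz 1/30; Grzegorz 1/30; Halina 1/30; Jolanta 1/12; Ludmila 1/12; Nadia 1/30; Oleg 1/4; Tadeusz 1/4; Urszula 1/12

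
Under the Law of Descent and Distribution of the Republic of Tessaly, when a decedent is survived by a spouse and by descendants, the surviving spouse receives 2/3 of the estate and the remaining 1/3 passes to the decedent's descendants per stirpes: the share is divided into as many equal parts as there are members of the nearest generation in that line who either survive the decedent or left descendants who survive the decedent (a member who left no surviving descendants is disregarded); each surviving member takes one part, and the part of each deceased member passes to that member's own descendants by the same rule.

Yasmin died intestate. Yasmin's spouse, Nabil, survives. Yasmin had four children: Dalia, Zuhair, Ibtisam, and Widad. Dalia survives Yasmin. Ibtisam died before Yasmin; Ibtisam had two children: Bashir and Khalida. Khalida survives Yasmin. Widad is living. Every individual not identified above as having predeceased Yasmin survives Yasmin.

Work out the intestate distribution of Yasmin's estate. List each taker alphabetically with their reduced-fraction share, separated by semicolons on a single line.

Nabil, as surviving spouse, takes 2/3.
The remaining 1/3 passes to Yasmin's descendants per stirpes.
The 1/3 is divided into 4 equal shares of 1/12 among Dalia, Zuhair, Ibtisam, Widad.
Dalia is living and takes 1/12.
Zuhair is living and takes 1/12.
Ibtisam predeceased; the 1/12 allotted to Ibtisam's branch passes to Ibtisam's issue by representation.
The 1/12 is divided into 2 equal shares of 1/24 among Bashir, Khalida.
Bashir is living and takes 1/24.
Khalida is living and takes 1/24.
Widad is living and takes 1/12.

Bashir 1/24; Dalia 1/12; Khalida 1/24; Nabil 2/3; Widad 1/12; Zuhair 1/12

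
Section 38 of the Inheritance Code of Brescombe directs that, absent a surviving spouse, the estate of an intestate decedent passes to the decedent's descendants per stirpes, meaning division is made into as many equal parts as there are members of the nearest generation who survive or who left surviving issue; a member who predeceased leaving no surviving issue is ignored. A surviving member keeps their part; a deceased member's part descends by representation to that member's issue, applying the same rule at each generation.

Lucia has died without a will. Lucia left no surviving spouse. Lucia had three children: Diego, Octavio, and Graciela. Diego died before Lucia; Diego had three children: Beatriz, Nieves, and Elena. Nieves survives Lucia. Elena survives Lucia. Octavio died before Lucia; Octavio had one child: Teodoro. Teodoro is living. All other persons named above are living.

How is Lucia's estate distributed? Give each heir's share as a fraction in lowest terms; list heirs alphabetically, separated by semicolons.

Beatriz 1/9; Elena 1/9; Graciela 1/3; Nieves 1/9; Teodoro 1/3

There is no surviving spouse, so the entire estate passes to Lucia's descendants per stirpes.
The estate is divided into 3 equal shares of 1/3 among Diego, Octavio, Graciela.
Diego predeceased; the 1/3 allotted to Diego's branch passes to Diego's issue by representation.
The 1/3 is divided into 3 equal shares of 1/9 among Beatriz, Nieves, Elena.
Beatriz is living and takes 1/9.
Nieves is living and takes 1/9.
Elena is living and takes 1/9.
Octavio predeceased; the 1/3 allotted to Octavio's branch passes to Octavio's issue by representation.
Teodoro is the sole taker at this level and receives the full 1/3.
Graciela is living and takes 1/3.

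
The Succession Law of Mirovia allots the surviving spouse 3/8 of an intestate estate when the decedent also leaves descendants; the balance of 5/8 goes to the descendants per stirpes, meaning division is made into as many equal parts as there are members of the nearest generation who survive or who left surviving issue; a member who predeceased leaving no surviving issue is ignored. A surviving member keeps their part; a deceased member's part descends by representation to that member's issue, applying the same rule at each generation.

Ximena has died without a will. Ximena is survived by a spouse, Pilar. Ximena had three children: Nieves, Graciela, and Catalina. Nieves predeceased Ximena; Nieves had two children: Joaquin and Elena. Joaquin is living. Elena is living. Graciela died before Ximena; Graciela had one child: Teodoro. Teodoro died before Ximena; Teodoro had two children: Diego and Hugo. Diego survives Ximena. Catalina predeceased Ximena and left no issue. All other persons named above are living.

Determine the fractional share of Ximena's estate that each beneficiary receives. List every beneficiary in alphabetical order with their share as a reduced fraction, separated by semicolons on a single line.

Pilar, as surviving spouse, takes 3/8.
The remaining 5/8 passes to Ximena's descendants per stirpes.
Catalina left no surviving issue, so that branch lapses and is disregarded.
The 5/8 is divided into 2 equal shares of 5/16 among Nieves, Graciela.
Nieves predeceased; the 5/16 allotted to Nieves's branch passes to Nieves's issue by representation.
The 5/16 is divided into 2 equal shares of 5/32 among Joaquin, Elena.
Joaquin is living and takes 5/32.
Elena is living and takes 5/32.
Graciela predeceased; the 5/16 allotted to Graciela's branch passes to Graciela's issue by representation.
Teodoro's line is the sole branch at this level, so the full 5/16 passes to Teodoro's issue by representation.
The 5/16 is divided into 2 equal shares of 5/32 among Diego, Hugo.
Diego is living and takes 5/32.
Hugo is living and takes 5/32.

Diego 5/32; Elena 5/32; Hugo 5/32; Joaquin 5/32; Pilar 3/8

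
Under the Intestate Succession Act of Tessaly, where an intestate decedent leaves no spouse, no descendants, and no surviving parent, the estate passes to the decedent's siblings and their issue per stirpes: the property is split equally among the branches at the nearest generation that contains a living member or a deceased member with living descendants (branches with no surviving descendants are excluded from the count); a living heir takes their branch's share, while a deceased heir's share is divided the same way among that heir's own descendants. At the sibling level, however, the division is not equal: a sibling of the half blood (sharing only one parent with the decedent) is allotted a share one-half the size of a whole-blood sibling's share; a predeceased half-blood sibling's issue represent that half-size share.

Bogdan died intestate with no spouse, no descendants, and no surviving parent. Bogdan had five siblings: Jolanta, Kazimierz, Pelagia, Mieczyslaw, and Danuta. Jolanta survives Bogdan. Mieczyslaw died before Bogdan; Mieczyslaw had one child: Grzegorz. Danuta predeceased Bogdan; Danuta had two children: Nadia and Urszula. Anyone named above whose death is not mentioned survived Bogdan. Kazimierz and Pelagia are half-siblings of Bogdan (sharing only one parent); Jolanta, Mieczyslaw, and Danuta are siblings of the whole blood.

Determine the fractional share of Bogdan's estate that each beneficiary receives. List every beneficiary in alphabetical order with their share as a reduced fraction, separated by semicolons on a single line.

Grzegorz 1/4; Jolanta 1/4; Kazimierz 1/8; Nadia 1/8; Pelagia 1/8; Urszula 1/8

No spouse, descendants, or parent survives, so the estate passes to Bogdan's siblings per stirpes.
Half-blood siblings count for one-half the weight of whole-blood siblings at the initial division.
Dividing 1 in proportion to weights (total weight 4): Jolanta (weight 1) → 1/4; Kazimierz (weight 1/2) → 1/8; Pelagia (weight 1/2) → 1/8; Mieczyslaw (weight 1) → 1/4; Danuta (weight 1) → 1/4.
Jolanta is living and takes 1/4.
Kazimierz is living and takes 1/8.
Pelagia is living and takes 1/8.
Mieczyslaw predeceased; the 1/4 allotted to Mieczyslaw's branch passes to Mieczyslaw's issue by representation.
Grzegorz is the sole taker at this level and receives the full 1/4.
Danuta predeceased; the 1/4 allotted to Danuta's branch passes to Danuta's issue by representation.
The 1/4 is divided into 2 equal shares of 1/8 among Nadia, Urszula.
Nadia is living and takes 1/8.
Urszula is living and takes 1/8.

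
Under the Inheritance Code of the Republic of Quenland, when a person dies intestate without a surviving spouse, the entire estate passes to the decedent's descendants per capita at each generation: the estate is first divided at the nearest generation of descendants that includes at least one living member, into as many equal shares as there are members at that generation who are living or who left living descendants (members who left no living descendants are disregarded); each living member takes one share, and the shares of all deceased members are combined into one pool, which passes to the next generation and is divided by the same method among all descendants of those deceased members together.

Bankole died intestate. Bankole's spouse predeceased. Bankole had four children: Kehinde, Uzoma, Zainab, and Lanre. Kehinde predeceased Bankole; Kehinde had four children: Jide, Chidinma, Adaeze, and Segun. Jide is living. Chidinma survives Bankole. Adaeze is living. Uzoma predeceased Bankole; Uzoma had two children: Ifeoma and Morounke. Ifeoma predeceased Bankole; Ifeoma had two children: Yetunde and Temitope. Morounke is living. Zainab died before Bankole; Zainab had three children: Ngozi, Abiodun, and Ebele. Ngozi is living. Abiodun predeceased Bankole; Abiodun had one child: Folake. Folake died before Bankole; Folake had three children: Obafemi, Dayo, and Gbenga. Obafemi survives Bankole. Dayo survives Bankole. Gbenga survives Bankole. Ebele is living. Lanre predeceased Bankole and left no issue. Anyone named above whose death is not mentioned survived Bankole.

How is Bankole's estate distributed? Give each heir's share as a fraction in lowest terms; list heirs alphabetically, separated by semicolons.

There is no surviving spouse, so the entire estate passes to Bankole's descendants per capita at each generation.
No one at generation 1 (Kehinde, Uzoma, Zainab) is living; moving to the next generation.
At generation 2 (Jide, Chidinma, Adaeze, Segun, Ifeoma, Morounke, Ngozi, Abiodun, Ebele) there are 9 shares of (1)/9 = 1/9 each.
Living: Jide, Chidinma, Adaeze, Segun, Morounke, Ngozi, and Ebele — each takes 1/9.
Deceased: Ifeoma and Abiodun. Their combined 2/9 is pooled and carried to generation 3.
At generation 3 (Yetunde, Temitope, Folake) there are 3 shares of (2/9)/3 = 2/27 each.
Living: Yetunde and Temitope — each takes 2/27.
Deceased: Folake. That 2/27 share is carried to generation 4.
At generation 4 (Obafemi, Dayo, Gbenga) there are 3 shares of (2/27)/3 = 2/81 each.
Living: Obafemi, Dayo, and Gbenga — each takes 2/81.

Adaeze 1/9; Chidinma 1/9; Dayo 2/81; Ebele 1/9; Gbenga 2/81; Jide 1/9; Morounke 1/9; Ngozi 1/9; Obafemi 2/81; Segun 1/9; Temitope 2/27; Yetunde 2/27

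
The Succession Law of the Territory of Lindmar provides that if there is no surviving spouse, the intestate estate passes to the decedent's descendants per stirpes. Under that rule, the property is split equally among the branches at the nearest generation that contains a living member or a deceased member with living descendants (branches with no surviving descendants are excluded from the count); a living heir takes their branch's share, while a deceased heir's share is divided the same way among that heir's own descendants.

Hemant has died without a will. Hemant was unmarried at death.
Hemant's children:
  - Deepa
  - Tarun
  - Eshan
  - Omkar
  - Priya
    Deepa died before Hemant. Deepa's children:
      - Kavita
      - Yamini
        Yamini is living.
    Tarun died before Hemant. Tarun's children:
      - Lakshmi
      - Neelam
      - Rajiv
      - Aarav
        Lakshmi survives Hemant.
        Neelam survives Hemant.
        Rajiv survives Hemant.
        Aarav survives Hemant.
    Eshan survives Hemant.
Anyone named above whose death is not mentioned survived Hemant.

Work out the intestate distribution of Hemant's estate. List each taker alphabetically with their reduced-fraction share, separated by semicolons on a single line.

Aarav 1/20; Eshan 1/5; Kavita 1/10; Lakshmi 1/20; Neelam 1/20; Omkar 1/5; Priya 1/5; Rajiv 1/20; Yamini 1/10

There is no surviving spouse, so the entire estate passes to Hemant's descendants per stirpes.
The estate is divided into 5 equal shares of 1/5 among Deepa, Tarun, Eshan, Omkar, Priya.
Deepa predeceased; the 1/5 allotted to Deepa's branch passes to Deepa's issue by representation.
The 1/5 is divided into 2 equal shares of 1/10 among Kavita, Yamini.
Kavita is living and takes 1/10.
Yamini is living and takes 1/10.
Tarun predeceased; the 1/5 allotted to Tarun's branch passes to Tarun's issue by representation.
The 1/5 is divided into 4 equal shares of 1/20 among Lakshmi, Neelam, Rajiv, Aarav.
Lakshmi is living and takes 1/20.
Neelam is living and takes 1/20.
Rajiv is living and takes 1/20.
Aarav is living and takes 1/20.
Eshan is living and takes 1/5.
Omkar is living and takes 1/5.
Priya is living and takes 1/5.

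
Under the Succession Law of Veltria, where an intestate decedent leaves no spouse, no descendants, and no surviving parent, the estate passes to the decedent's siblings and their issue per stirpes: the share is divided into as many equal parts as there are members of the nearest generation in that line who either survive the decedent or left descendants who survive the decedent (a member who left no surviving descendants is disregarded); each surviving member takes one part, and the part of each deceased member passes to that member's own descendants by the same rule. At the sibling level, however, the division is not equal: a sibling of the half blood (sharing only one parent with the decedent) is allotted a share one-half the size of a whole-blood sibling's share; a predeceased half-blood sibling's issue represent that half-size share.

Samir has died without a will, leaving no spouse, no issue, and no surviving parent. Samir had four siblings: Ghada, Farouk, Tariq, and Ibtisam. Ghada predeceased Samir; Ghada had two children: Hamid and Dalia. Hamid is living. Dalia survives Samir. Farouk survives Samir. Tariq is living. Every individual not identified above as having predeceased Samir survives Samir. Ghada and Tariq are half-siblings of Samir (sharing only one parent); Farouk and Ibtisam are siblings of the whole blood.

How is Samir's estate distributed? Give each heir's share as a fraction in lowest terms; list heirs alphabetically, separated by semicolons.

No spouse, descendants, or parent survives, so the estate passes to Samir's siblings per stirpes.
Half-blood siblings count for one-half the weight of whole-blood siblings at the initial division.
Dividing 1 in proportion to weights (total weight 3): Ghada (weight 1/2) → 1/6; Farouk (weight 1) → 1/3; Tariq (weight 1/2) → 1/6; Ibtisam (weight 1) → 1/3.
Ghada predeceased; the 1/6 allotted to Ghada's branch passes to Ghada's issue by representation.
The 1/6 is divided into 2 equal shares of 1/12 among Hamid, Dalia.
Hamid is living and takes 1/12.
Dalia is living and takes 1/12.
Farouk is living and takes 1/3.
Tariq is living and takes 1/6.
Ibtisam is living and takes 1/3.

Dalia 1/12; Farouk 1/3; Hamid 1/12; Ibtisam 1/3; Tariq 1/6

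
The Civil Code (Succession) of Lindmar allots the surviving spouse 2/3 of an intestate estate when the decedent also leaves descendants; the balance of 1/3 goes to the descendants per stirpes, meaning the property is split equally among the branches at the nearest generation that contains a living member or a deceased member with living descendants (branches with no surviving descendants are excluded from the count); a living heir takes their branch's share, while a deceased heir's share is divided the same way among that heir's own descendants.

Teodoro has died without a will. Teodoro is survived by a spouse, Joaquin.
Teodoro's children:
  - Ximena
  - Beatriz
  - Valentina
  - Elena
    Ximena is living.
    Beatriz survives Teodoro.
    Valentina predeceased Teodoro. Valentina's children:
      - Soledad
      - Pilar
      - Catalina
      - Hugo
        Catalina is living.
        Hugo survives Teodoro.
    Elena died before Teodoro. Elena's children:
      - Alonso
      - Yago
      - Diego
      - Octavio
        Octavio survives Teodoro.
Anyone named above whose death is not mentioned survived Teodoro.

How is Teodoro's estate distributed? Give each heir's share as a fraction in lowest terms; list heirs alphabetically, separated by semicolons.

Alonso 1/48; Beatriz 1/12; Catalina 1/48; Diego 1/48; Hugo 1/48; Joaquin 2/3; Octavio 1/48; Pilar 1/48; Soledad 1/48; Ximena 1/12; Yago 1/48

Joaquin, as surviving spouse, takes 2/3.
The remaining 1/3 passes to Teodoro's descendants per stirpes.
The 1/3 is divided into 4 equal shares of 1/12 among Ximena, Beatriz, Valentina, Elena.
Ximena is living and takes 1/12.
Beatriz is living and takes 1/12.
Valentina predeceased; the 1/12 allotted to Valentina's branch passes to Valentina's issue by representation.
The 1/12 is divided into 4 equal shares of 1/48 among Soledad, Pilar, Catalina, Hugo.
Soledad is living and takes 1/48.
Pilar is living and takes 1/48.
Catalina is living and takes 1/48.
Hugo is living and takes 1/48.
Elena predeceased; the 1/12 allotted to Elena's branch passes to Elena's issue by representation.
The 1/12 is divided into 4 equal shares of 1/48 among Alonso, Yago, Diego, Octavio.
Alonso is living and takes 1/48.
Yago is living and takes 1/48.
Diego is living and takes 1/48.
Octavio is living and takes 1/48.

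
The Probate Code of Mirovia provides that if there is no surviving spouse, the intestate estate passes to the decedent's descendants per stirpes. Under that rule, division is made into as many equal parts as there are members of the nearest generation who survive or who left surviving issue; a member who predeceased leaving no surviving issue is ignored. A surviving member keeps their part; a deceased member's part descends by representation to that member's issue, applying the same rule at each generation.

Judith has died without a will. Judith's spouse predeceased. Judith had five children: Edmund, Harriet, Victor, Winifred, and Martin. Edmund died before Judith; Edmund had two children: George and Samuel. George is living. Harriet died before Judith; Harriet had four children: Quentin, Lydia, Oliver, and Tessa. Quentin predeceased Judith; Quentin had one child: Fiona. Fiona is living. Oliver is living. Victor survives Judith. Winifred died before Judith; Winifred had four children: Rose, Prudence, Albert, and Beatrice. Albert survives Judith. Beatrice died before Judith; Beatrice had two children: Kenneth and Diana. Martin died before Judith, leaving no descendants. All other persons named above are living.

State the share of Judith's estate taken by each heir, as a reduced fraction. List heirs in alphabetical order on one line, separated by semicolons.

Albert 1/16; Diana 1/32; Fiona 1/16; George 1/8; Kenneth 1/32; Lydia 1/16; Oliver 1/16; Prudence 1/16; Rose 1/16; Samuel 1/8; Tessa 1/16; Victor 1/4

There is no surviving spouse, so the entire estate passes to Judith's descendants per stirpes.
Martin left no surviving issue, so that branch lapses and is disregarded.
The estate is divided into 4 equal shares of 1/4 among Edmund, Harriet, Victor, Winifred.
Edmund predeceased; the 1/4 allotted to Edmund's branch passes to Edmund's issue by representation.
The 1/4 is divided into 2 equal shares of 1/8 among George, Samuel.
George is living and takes 1/8.
Samuel is living and takes 1/8.
Harriet predeceased; the 1/4 allotted to Harriet's branch passes to Harriet's issue by representation.
The 1/4 is divided into 4 equal shares of 1/16 among Quentin, Lydia, Oliver, Tessa.
Quentin predeceased; the 1/16 allotted to Quentin's branch passes to Quentin's issue by representation.
Fiona is the sole taker at this level and receives the full 1/16.
Lydia is living and takes 1/16.
Oliver is living and takes 1/16.
Tessa is living and takes 1/16.
Victor is living and takes 1/4.
Winifred predeceased; the 1/4 allotted to Winifred's branch passes to Winifred's issue by representation.
The 1/4 is divided into 4 equal shares of 1/16 among Rose, Prudence, Albert, Beatrice.
Rose is living and takes 1/16.
Prudence is living and takes 1/16.
Albert is living and takes 1/16.
Beatrice predeceased; the 1/16 allotted to Beatrice's branch passes to Beatrice's issue by representation.
The 1/16 is divided into 2 equal shares of 1/32 among Kenneth, Diana.
Kenneth is living and takes 1/32.
Diana is living and takes 1/32.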